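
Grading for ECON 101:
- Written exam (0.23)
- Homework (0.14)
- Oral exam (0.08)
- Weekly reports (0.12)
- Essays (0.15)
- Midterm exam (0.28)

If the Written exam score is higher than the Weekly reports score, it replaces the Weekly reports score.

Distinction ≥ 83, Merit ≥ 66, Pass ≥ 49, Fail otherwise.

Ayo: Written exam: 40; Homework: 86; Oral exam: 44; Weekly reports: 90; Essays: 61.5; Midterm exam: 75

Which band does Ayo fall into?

Written exam (40) ≤ Weekly reports (90), so Weekly reports stays at 90.
Weighted total:
  Written exam 40 × 0.23 = 9.2
  Homework 86 × 0.14 = 12.04
  Oral exam 44 × 0.08 = 3.52
  Weekly reports 90 × 0.12 = 10.8
  Essays 61.5 × 0.15 = 9.225
  Midterm exam 75 × 0.28 = 21
Sum = 65.785
65.785 is ≥ 49 and < 66 → Pass

Pass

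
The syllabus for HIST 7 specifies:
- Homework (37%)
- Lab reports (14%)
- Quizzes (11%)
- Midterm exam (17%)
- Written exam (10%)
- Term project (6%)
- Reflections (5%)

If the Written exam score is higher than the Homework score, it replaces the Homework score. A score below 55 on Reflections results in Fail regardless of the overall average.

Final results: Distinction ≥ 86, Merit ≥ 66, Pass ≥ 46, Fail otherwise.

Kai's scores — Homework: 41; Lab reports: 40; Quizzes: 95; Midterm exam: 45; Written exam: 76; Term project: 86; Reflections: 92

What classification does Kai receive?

Merit

Written exam (76) > Homework (41), so Homework counts as 76.
Reflections score 92 ≥ 55: minimum met.
Weighted total:
  Homework 76 × 0.37 = 28.12
  Lab reports 40 × 0.14 = 5.6
  Quizzes 95 × 0.11 = 10.45
  Midterm exam 45 × 0.17 = 7.65
  Written exam 76 × 0.1 = 7.6
  Term project 86 × 0.06 = 5.16
  Reflections 92 × 0.05 = 4.6
Sum = 69.18
69.18 is ≥ 66 and < 86 → Merit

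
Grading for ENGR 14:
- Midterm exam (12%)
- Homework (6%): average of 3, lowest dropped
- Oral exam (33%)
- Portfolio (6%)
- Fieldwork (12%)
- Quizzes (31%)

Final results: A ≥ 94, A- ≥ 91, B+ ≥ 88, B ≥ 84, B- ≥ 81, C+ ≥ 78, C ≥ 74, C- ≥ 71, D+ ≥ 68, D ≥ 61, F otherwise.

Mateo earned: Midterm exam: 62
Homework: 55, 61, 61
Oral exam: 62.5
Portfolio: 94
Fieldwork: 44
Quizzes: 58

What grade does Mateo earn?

Homework: drop 55 → average of remaining 2 = 122/2 = 61
Weighted total:
  Midterm exam 62 × 0.12 = 7.44
  Homework 61 × 0.06 = 3.66
  Oral exam 62.5 × 0.33 = 20.625
  Portfolio 94 × 0.06 = 5.64
  Fieldwork 44 × 0.12 = 5.28
  Quizzes 58 × 0.31 = 17.98
Sum = 60.625
60.625 < 61 → F

F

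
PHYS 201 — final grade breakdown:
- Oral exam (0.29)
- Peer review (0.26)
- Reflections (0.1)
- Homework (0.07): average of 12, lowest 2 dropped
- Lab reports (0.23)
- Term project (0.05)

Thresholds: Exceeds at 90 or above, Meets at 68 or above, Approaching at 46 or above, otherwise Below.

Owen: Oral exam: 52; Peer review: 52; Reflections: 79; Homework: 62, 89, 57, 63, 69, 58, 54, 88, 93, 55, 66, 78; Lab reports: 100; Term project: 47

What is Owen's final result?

Approaching

Homework: drop 54, 55 → average of remaining 10 = 723/10 = 72.3
Weighted total:
  Oral exam 52 × 0.29 = 15.08
  Peer review 52 × 0.26 = 13.52
  Reflections 79 × 0.1 = 7.9
  Homework 72.3 × 0.07 = 5.061
  Lab reports 100 × 0.23 = 23
  Term project 47 × 0.05 = 2.35
Sum = 66.911
66.911 is ≥ 46 and < 68 → Approaching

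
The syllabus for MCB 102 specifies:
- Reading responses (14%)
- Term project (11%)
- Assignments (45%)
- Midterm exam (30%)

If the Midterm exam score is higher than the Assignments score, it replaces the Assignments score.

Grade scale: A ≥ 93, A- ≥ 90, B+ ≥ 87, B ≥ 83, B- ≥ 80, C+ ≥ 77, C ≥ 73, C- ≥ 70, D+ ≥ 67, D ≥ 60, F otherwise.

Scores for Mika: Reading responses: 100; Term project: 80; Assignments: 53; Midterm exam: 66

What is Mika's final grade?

Midterm exam (66) > Assignments (53), so Assignments counts as 66.
Weighted total:
  Reading responses 100 × 0.14 = 14
  Term project 80 × 0.11 = 8.8
  Assignments 66 × 0.45 = 29.7
  Midterm exam 66 × 0.3 = 19.8
Sum = 72.3
72.3 is ≥ 70 and < 73 → C-

C-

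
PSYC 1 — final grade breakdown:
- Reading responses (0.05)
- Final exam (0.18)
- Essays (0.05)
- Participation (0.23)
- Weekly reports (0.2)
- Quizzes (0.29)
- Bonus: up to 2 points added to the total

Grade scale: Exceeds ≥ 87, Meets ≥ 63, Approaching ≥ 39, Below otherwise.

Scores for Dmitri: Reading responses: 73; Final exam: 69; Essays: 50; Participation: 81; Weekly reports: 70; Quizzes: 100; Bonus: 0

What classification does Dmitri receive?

Meets

Weighted total:
  Reading responses 73 × 0.05 = 3.65
  Final exam 69 × 0.18 = 12.42
  Essays 50 × 0.05 = 2.5
  Participation 81 × 0.23 = 18.63
  Weekly reports 70 × 0.2 = 14
  Quizzes 100 × 0.29 = 29
Sum = 80.2
Bonus: 80.2 + 0 = 80.2
80.2 is ≥ 63 and < 87 → Meets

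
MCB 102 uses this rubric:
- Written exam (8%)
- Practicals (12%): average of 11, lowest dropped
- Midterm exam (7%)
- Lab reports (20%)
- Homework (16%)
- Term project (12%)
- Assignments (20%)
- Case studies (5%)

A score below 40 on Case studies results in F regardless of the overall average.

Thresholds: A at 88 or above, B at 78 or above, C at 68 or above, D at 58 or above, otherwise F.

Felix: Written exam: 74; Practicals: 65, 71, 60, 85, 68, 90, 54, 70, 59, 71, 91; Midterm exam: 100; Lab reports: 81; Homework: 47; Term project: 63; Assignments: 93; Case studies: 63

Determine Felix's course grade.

Practicals: drop 54 → average of remaining 10 = 730/10 = 73
Case studies score 63 ≥ 40: minimum met.
Weighted total:
  Written exam 74 × 0.08 = 5.92
  Practicals 73 × 0.12 = 8.76
  Midterm exam 100 × 0.07 = 7
  Lab reports 81 × 0.2 = 16.2
  Homework 47 × 0.16 = 7.52
  Term project 63 × 0.12 = 7.56
  Assignments 93 × 0.2 = 18.6
  Case studies 63 × 0.05 = 3.15
Sum = 74.71
74.71 is ≥ 68 and < 78 → C

C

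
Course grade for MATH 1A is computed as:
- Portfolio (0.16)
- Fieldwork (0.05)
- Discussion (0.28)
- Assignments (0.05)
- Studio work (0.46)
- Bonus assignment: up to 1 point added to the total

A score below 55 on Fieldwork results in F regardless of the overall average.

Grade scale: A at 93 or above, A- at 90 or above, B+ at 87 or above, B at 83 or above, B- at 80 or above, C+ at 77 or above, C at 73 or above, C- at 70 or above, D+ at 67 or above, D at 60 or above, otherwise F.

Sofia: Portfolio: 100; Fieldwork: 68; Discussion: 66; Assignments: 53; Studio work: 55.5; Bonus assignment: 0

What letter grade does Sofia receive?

Fieldwork score 68 ≥ 55: minimum met.
Weighted total:
  Portfolio 100 × 0.16 = 16
  Fieldwork 68 × 0.05 = 3.4
  Discussion 66 × 0.28 = 18.48
  Assignments 53 × 0.05 = 2.65
  Studio work 55.5 × 0.46 = 25.53
Sum = 66.06
Bonus assignment: 66.06 + 0 = 66.06
66.06 is ≥ 60 and < 67 → D

D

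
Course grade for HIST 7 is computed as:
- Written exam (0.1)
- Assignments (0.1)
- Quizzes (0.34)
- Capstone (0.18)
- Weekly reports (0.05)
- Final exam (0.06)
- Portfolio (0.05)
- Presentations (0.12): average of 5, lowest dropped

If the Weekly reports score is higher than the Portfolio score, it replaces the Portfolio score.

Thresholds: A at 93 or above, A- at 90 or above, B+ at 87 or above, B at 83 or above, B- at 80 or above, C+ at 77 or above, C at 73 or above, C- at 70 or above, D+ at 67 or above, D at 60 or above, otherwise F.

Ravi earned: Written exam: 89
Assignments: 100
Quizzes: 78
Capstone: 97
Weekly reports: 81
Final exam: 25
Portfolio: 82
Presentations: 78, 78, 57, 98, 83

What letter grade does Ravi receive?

B-

Presentations: drop 57 → average of remaining 4 = 337/4 = 84.25
Weekly reports (81) ≤ Portfolio (82), so Portfolio stays at 82.
Weighted total:
  Written exam 89 × 0.1 = 8.9
  Assignments 100 × 0.1 = 10
  Quizzes 78 × 0.34 = 26.52
  Capstone 97 × 0.18 = 17.46
  Weekly reports 81 × 0.05 = 4.05
  Final exam 25 × 0.06 = 1.5
  Portfolio 82 × 0.05 = 4.1
  Presentations 84.25 × 0.12 = 10.11
Sum = 82.64
82.64 is ≥ 80 and < 83 → B-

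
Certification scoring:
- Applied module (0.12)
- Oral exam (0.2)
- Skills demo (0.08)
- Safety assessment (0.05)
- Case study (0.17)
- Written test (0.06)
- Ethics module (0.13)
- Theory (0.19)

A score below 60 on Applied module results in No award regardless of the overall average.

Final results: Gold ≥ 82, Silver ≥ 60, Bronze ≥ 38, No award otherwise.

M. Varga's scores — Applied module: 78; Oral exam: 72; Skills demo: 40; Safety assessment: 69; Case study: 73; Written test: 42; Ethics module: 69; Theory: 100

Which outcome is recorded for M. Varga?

Silver

Applied module score 78 ≥ 60: minimum met.
Weighted total:
  Applied module 78 × 0.12 = 9.36
  Oral exam 72 × 0.2 = 14.4
  Skills demo 40 × 0.08 = 3.2
  Safety assessment 69 × 0.05 = 3.45
  Case study 73 × 0.17 = 12.41
  Written test 42 × 0.06 = 2.52
  Ethics module 69 × 0.13 = 8.97
  Theory 100 × 0.19 = 19
Sum = 73.31
73.31 is ≥ 60 and < 82 → Silver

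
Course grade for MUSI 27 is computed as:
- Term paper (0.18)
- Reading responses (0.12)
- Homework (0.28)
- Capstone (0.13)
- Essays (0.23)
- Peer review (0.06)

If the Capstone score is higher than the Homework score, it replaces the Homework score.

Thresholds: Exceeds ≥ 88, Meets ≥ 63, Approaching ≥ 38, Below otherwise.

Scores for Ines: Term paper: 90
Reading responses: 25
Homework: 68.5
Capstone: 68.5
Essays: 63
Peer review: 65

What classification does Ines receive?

Capstone (68.5) ≤ Homework (68.5), so Homework stays at 68.5.
Weighted total:
  Term paper 90 × 0.18 = 16.2
  Reading responses 25 × 0.12 = 3
  Homework 68.5 × 0.28 = 19.18
  Capstone 68.5 × 0.13 = 8.905
  Essays 63 × 0.23 = 14.49
  Peer review 65 × 0.06 = 3.9
Sum = 65.675
65.675 is ≥ 63 and < 88 → Meets

Meets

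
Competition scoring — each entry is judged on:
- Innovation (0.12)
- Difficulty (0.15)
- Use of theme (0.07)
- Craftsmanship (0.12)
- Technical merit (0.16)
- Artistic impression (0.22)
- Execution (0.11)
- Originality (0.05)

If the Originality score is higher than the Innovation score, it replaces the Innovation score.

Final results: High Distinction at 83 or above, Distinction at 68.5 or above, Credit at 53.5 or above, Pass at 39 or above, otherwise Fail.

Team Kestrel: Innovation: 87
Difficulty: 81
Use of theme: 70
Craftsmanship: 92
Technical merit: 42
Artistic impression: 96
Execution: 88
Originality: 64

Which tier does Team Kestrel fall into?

Distinction

Originality (64) ≤ Innovation (87), so Innovation stays at 87.
Weighted total:
  Innovation 87 × 0.12 = 10.44
  Difficulty 81 × 0.15 = 12.15
  Use of theme 70 × 0.07 = 4.9
  Craftsmanship 92 × 0.12 = 11.04
  Technical merit 42 × 0.16 = 6.72
  Artistic impression 96 × 0.22 = 21.12
  Execution 88 × 0.11 = 9.68
  Originality 64 × 0.05 = 3.2
Sum = 79.25
79.25 is ≥ 68.5 and < 83 → Distinction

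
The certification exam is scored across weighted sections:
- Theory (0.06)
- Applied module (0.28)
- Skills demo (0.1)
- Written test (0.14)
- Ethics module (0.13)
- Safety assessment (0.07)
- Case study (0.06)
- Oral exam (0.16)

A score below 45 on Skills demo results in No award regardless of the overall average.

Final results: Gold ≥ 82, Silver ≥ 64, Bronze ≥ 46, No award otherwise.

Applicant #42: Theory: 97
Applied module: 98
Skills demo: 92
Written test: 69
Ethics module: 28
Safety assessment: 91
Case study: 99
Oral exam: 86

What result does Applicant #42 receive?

Skills demo score 92 ≥ 45: minimum met.
Weighted total:
  Theory 97 × 0.06 = 5.82
  Applied module 98 × 0.28 = 27.44
  Skills demo 92 × 0.1 = 9.2
  Written test 69 × 0.14 = 9.66
  Ethics module 28 × 0.13 = 3.64
  Safety assessment 91 × 0.07 = 6.37
  Case study 99 × 0.06 = 5.94
  Oral exam 86 × 0.16 = 13.76
Sum = 81.83
81.83 is ≥ 64 and < 82 → Silver

Silver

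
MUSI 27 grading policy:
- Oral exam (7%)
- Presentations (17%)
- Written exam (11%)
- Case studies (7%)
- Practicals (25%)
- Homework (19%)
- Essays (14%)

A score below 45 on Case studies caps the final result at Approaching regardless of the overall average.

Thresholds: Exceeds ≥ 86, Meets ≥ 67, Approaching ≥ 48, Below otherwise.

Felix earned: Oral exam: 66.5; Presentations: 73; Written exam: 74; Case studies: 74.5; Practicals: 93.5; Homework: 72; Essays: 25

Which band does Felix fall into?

Case studies score 74.5 ≥ 45: minimum met.
Weighted total:
  Oral exam 66.5 × 0.07 = 4.655
  Presentations 73 × 0.17 = 12.41
  Written exam 74 × 0.11 = 8.14
  Case studies 74.5 × 0.07 = 5.215
  Practicals 93.5 × 0.25 = 23.375
  Homework 72 × 0.19 = 13.68
  Essays 25 × 0.14 = 3.5
Sum = 70.975
70.975 is ≥ 67 and < 86 → Meets

Meets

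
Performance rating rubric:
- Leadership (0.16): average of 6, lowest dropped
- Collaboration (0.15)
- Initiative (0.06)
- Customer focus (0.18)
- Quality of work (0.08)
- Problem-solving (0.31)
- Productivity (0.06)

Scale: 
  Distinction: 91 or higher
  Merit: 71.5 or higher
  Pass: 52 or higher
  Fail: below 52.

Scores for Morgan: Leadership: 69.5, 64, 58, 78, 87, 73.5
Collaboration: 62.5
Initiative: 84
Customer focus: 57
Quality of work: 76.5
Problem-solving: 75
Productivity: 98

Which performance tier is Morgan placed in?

Leadership: drop 58 → average of remaining 5 = 372/5 = 74.4
Weighted total:
  Leadership 74.4 × 0.16 = 11.904
  Collaboration 62.5 × 0.15 = 9.375
  Initiative 84 × 0.06 = 5.04
  Customer focus 57 × 0.18 = 10.26
  Quality of work 76.5 × 0.08 = 6.12
  Problem-solving 75 × 0.31 = 23.25
  Productivity 98 × 0.06 = 5.88
Sum = 71.829
71.829 is ≥ 71.5 and < 91 → Merit

Merit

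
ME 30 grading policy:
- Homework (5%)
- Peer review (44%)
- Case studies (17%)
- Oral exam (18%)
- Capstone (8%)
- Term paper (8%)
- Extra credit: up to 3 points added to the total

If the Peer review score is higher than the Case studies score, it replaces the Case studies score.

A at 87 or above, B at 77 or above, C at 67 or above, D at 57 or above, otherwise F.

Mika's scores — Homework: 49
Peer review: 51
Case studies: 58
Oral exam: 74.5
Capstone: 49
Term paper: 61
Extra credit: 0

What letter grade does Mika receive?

F

Peer review (51) ≤ Case studies (58), so Case studies stays at 58.
Weighted total:
  Homework 49 × 0.05 = 2.45
  Peer review 51 × 0.44 = 22.44
  Case studies 58 × 0.17 = 9.86
  Oral exam 74.5 × 0.18 = 13.41
  Capstone 49 × 0.08 = 3.92
  Term paper 61 × 0.08 = 4.88
Sum = 56.96
Extra credit: 56.96 + 0 = 56.96
56.96 < 57 → F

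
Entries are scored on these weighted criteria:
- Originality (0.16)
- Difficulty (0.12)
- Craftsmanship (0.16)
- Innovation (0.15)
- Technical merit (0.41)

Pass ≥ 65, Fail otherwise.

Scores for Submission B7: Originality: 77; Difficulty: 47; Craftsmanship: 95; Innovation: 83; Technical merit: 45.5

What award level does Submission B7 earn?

Fail

Weighted total:
  Originality 77 × 0.16 = 12.32
  Difficulty 47 × 0.12 = 5.64
  Craftsmanship 95 × 0.16 = 15.2
  Innovation 83 × 0.15 = 12.45
  Technical merit 45.5 × 0.41 = 18.655
Sum = 64.265
64.265 < 65 → Fail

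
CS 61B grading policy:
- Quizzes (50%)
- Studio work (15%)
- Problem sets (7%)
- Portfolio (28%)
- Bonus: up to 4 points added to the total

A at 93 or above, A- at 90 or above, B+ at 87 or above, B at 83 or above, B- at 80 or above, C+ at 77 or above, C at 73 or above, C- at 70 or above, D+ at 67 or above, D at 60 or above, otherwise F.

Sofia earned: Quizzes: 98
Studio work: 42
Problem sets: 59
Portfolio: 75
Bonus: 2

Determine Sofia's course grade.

B-

Weighted total:
  Quizzes 98 × 0.5 = 49
  Studio work 42 × 0.15 = 6.3
  Problem sets 59 × 0.07 = 4.13
  Portfolio 75 × 0.28 = 21
Sum = 80.43
Bonus: 80.43 + 2 = 82.43
82.43 is ≥ 80 and < 83 → B-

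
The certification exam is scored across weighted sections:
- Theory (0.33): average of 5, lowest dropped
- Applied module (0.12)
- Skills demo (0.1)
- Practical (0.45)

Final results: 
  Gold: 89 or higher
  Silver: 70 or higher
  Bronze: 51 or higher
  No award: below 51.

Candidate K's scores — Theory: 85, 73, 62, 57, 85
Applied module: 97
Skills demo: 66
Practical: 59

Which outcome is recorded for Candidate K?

Theory: drop 57 → average of remaining 4 = 305/4 = 76.25
Weighted total:
  Theory 76.25 × 0.33 = 25.1625
  Applied module 97 × 0.12 = 11.64
  Skills demo 66 × 0.1 = 6.6
  Practical 59 × 0.45 = 26.55
Sum = 69.9525
69.9525 is ≥ 51 and < 70 → Bronze

Bronze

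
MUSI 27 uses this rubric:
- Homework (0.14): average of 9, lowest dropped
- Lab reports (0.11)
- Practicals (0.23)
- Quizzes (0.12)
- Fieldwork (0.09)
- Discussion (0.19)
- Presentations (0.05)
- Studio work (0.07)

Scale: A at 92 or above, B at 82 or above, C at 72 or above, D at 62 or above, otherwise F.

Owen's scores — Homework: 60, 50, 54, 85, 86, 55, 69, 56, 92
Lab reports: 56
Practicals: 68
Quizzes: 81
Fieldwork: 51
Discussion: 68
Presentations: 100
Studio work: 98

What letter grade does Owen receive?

Homework: drop 50 → average of remaining 8 = 557/8 = 69.625
Weighted total:
  Homework 69.625 × 0.14 = 9.7475
  Lab reports 56 × 0.11 = 6.16
  Practicals 68 × 0.23 = 15.64
  Quizzes 81 × 0.12 = 9.72
  Fieldwork 51 × 0.09 = 4.59
  Discussion 68 × 0.19 = 12.92
  Presentations 100 × 0.05 = 5
  Studio work 98 × 0.07 = 6.86
Sum = 70.6375
70.6375 is ≥ 62 and < 72 → D

D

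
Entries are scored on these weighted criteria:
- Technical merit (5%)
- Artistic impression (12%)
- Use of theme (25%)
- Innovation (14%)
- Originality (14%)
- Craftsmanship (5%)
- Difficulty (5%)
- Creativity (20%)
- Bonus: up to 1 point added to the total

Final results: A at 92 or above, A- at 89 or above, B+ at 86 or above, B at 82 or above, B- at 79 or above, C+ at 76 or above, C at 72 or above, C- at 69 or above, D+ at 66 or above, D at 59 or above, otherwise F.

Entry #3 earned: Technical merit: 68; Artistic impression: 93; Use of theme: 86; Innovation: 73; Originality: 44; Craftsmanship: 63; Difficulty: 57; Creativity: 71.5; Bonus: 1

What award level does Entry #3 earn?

Weighted total:
  Technical merit 68 × 0.05 = 3.4
  Artistic impression 93 × 0.12 = 11.16
  Use of theme 86 × 0.25 = 21.5
  Innovation 73 × 0.14 = 10.22
  Originality 44 × 0.14 = 6.16
  Craftsmanship 63 × 0.05 = 3.15
  Difficulty 57 × 0.05 = 2.85
  Creativity 71.5 × 0.2 = 14.3
Sum = 72.74
Bonus: 72.74 + 1 = 73.74
73.74 is ≥ 72 and < 76 → C

C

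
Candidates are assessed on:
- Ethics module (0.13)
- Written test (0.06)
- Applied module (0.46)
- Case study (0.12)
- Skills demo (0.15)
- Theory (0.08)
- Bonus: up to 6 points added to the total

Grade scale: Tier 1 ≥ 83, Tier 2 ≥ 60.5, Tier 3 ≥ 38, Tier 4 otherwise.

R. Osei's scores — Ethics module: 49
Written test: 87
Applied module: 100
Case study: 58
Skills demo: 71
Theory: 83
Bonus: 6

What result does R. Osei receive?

Tier 1

Weighted total:
  Ethics module 49 × 0.13 = 6.37
  Written test 87 × 0.06 = 5.22
  Applied module 100 × 0.46 = 46
  Case study 58 × 0.12 = 6.96
  Skills demo 71 × 0.15 = 10.65
  Theory 83 × 0.08 = 6.64
Sum = 81.84
Bonus: 81.84 + 6 = 87.84
87.84 ≥ 83 → Tier 1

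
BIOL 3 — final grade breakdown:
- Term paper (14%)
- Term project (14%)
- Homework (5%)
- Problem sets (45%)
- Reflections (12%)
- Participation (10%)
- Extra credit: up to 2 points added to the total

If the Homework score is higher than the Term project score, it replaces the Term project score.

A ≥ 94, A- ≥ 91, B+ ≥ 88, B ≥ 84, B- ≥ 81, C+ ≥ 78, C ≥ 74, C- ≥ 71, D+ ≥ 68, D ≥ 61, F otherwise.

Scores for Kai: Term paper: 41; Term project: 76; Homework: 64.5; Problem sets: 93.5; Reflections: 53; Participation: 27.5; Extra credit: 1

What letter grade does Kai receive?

Homework (64.5) ≤ Term project (76), so Term project stays at 76.
Weighted total:
  Term paper 41 × 0.14 = 5.74
  Term project 76 × 0.14 = 10.64
  Homework 64.5 × 0.05 = 3.225
  Problem sets 93.5 × 0.45 = 42.075
  Reflections 53 × 0.12 = 6.36
  Participation 27.5 × 0.1 = 2.75
Sum = 70.79
Extra credit: 70.79 + 1 = 71.79
71.79 is ≥ 71 and < 74 → C-

C-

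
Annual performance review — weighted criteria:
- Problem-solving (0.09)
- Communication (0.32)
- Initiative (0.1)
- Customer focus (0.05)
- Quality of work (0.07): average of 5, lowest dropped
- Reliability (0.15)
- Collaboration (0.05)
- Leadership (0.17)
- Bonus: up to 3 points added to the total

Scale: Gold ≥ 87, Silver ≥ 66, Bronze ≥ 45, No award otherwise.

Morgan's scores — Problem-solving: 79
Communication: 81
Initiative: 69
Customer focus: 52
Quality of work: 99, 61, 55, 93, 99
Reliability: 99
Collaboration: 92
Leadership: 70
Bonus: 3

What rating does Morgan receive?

Silver

Quality of work: drop 55 → average of remaining 4 = 352/4 = 88
Weighted total:
  Problem-solving 79 × 0.09 = 7.11
  Communication 81 × 0.32 = 25.92
  Initiative 69 × 0.1 = 6.9
  Customer focus 52 × 0.05 = 2.6
  Quality of work 88 × 0.07 = 6.16
  Reliability 99 × 0.15 = 14.85
  Collaboration 92 × 0.05 = 4.6
  Leadership 70 × 0.17 = 11.9
Sum = 80.04
Bonus: 80.04 + 3 = 83.04
83.04 is ≥ 66 and < 87 → Silver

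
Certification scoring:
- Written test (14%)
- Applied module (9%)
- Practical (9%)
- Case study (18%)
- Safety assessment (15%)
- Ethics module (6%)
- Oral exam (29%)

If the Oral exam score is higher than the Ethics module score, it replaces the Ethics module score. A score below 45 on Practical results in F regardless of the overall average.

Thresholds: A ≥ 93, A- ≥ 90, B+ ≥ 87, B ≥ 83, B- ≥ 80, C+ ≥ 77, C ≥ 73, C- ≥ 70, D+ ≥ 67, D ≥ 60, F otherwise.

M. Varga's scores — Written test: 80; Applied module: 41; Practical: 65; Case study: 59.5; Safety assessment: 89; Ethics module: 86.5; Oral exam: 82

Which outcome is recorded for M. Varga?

Oral exam (82) ≤ Ethics module (86.5), so Ethics module stays at 86.5.
Practical score 65 ≥ 45: minimum met.
Weighted total:
  Written test 80 × 0.14 = 11.2
  Applied module 41 × 0.09 = 3.69
  Practical 65 × 0.09 = 5.85
  Case study 59.5 × 0.18 = 10.71
  Safety assessment 89 × 0.15 = 13.35
  Ethics module 86.5 × 0.06 = 5.19
  Oral exam 82 × 0.29 = 23.78
Sum = 73.77
73.77 is ≥ 73 and < 77 → C

C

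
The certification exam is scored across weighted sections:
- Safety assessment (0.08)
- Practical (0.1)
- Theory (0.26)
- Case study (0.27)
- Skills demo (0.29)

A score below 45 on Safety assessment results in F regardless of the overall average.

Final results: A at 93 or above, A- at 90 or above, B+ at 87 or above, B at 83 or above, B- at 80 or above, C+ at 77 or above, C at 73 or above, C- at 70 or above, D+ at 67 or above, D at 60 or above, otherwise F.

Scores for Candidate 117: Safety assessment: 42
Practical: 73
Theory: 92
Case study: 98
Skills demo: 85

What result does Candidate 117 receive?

Safety assessment score 42 < 45: minimum not met.
Weighted total:
  Safety assessment 42 × 0.08 = 3.36
  Practical 73 × 0.1 = 7.3
  Theory 92 × 0.26 = 23.92
  Case study 98 × 0.27 = 26.46
  Skills demo 85 × 0.29 = 24.65
Sum = 85.69
Because the Safety assessment minimum was not met, the result is F.

F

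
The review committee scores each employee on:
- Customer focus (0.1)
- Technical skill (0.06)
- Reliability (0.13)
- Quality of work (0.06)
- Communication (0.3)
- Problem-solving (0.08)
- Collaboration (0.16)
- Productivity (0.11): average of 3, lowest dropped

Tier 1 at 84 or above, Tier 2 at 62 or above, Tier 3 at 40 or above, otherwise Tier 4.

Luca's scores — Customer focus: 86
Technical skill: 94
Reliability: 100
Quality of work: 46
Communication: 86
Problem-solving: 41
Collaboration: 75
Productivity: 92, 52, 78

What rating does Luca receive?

Tier 2

Productivity: drop 52 → average of remaining 2 = 170/2 = 85
Weighted total:
  Customer focus 86 × 0.1 = 8.6
  Technical skill 94 × 0.06 = 5.64
  Reliability 100 × 0.13 = 13
  Quality of work 46 × 0.06 = 2.76
  Communication 86 × 0.3 = 25.8
  Problem-solving 41 × 0.08 = 3.28
  Collaboration 75 × 0.16 = 12
  Productivity 85 × 0.11 = 9.35
Sum = 80.43
80.43 is ≥ 62 and < 84 → Tier 2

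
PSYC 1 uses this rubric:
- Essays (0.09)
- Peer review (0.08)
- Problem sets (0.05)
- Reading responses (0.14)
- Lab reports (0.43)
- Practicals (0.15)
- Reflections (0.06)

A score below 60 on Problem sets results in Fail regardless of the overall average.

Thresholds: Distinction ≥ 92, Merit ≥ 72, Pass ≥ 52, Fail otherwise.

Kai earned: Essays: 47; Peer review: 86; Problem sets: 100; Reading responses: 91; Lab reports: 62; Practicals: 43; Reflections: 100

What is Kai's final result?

Problem sets score 100 ≥ 60: minimum met.
Weighted total:
  Essays 47 × 0.09 = 4.23
  Peer review 86 × 0.08 = 6.88
  Problem sets 100 × 0.05 = 5
  Reading responses 91 × 0.14 = 12.74
  Lab reports 62 × 0.43 = 26.66
  Practicals 43 × 0.15 = 6.45
  Reflections 100 × 0.06 = 6
Sum = 67.96
67.96 is ≥ 52 and < 72 → Pass

Pass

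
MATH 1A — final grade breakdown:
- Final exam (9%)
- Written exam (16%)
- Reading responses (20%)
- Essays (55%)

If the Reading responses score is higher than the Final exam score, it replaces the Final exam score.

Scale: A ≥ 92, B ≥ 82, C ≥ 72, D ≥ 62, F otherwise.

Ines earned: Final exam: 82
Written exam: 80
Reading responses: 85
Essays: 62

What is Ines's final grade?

Reading responses (85) > Final exam (82), so Final exam counts as 85.
Weighted total:
  Final exam 85 × 0.09 = 7.65
  Written exam 80 × 0.16 = 12.8
  Reading responses 85 × 0.2 = 17
  Essays 62 × 0.55 = 34.1
Sum = 71.55
71.55 is ≥ 62 and < 72 → D

D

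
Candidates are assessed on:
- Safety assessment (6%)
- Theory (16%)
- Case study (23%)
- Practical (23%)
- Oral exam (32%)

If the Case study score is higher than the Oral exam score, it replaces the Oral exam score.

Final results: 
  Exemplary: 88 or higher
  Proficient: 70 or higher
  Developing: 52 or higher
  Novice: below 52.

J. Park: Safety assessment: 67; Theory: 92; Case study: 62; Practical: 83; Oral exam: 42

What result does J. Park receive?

Case study (62) > Oral exam (42), so Oral exam counts as 62.
Weighted total:
  Safety assessment 67 × 0.06 = 4.02
  Theory 92 × 0.16 = 14.72
  Case study 62 × 0.23 = 14.26
  Practical 83 × 0.23 = 19.09
  Oral exam 62 × 0.32 = 19.84
Sum = 71.93
71.93 is ≥ 70 and < 88 → Proficient

Proficient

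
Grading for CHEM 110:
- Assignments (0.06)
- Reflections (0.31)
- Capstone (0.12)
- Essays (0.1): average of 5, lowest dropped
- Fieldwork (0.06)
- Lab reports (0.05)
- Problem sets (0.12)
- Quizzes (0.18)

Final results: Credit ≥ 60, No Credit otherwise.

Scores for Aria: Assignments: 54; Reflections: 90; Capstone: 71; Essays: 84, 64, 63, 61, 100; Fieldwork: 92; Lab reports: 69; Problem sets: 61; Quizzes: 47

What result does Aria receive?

Essays: drop 61 → average of remaining 4 = 311/4 = 77.75
Weighted total:
  Assignments 54 × 0.06 = 3.24
  Reflections 90 × 0.31 = 27.9
  Capstone 71 × 0.12 = 8.52
  Essays 77.75 × 0.1 = 7.775
  Fieldwork 92 × 0.06 = 5.52
  Lab reports 69 × 0.05 = 3.45
  Problem sets 61 × 0.12 = 7.32
  Quizzes 47 × 0.18 = 8.46
Sum = 72.185
72.185 ≥ 60 → Credit

Credit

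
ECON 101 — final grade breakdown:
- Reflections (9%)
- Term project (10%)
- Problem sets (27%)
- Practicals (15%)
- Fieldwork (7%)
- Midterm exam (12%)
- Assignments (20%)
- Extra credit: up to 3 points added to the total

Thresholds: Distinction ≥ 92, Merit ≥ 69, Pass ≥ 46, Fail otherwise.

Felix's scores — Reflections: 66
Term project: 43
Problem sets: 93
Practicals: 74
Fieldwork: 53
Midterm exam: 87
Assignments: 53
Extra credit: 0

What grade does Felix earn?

Weighted total:
  Reflections 66 × 0.09 = 5.94
  Term project 43 × 0.1 = 4.3
  Problem sets 93 × 0.27 = 25.11
  Practicals 74 × 0.15 = 11.1
  Fieldwork 53 × 0.07 = 3.71
  Midterm exam 87 × 0.12 = 10.44
  Assignments 53 × 0.2 = 10.6
Sum = 71.2
Extra credit: 71.2 + 0 = 71.2
71.2 is ≥ 69 and < 92 → Merit

Merit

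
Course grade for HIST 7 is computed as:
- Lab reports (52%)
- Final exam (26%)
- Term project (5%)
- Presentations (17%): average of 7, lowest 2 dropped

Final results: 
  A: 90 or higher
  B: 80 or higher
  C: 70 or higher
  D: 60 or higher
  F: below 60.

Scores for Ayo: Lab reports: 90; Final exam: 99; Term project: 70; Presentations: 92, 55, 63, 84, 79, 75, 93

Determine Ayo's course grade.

Presentations: drop 55, 63 → average of remaining 5 = 423/5 = 84.6
Weighted total:
  Lab reports 90 × 0.52 = 46.8
  Final exam 99 × 0.26 = 25.74
  Term project 70 × 0.05 = 3.5
  Presentations 84.6 × 0.17 = 14.382
Sum = 90.422
90.422 ≥ 90 → A

A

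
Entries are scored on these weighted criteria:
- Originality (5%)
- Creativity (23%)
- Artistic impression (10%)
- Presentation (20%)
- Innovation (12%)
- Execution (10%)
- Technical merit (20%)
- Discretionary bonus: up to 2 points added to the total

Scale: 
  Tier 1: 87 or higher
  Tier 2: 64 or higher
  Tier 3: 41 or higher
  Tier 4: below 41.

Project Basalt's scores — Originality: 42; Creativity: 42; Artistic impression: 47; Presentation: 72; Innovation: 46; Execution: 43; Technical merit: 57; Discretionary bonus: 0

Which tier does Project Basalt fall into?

Tier 3

Weighted total:
  Originality 42 × 0.05 = 2.1
  Creativity 42 × 0.23 = 9.66
  Artistic impression 47 × 0.1 = 4.7
  Presentation 72 × 0.2 = 14.4
  Innovation 46 × 0.12 = 5.52
  Execution 43 × 0.1 = 4.3
  Technical merit 57 × 0.2 = 11.4
Sum = 52.08
Discretionary bonus: 52.08 + 0 = 52.08
52.08 is ≥ 41 and < 64 → Tier 3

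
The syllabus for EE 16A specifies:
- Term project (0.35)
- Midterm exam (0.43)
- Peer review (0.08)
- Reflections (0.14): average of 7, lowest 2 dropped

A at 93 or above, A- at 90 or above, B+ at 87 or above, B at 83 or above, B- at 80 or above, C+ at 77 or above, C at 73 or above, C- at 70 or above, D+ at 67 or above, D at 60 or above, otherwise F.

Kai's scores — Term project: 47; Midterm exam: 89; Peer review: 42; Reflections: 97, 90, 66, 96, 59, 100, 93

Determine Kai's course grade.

C-

Reflections: drop 59, 66 → average of remaining 5 = 476/5 = 95.2
Weighted total:
  Term project 47 × 0.35 = 16.45
  Midterm exam 89 × 0.43 = 38.27
  Peer review 42 × 0.08 = 3.36
  Reflections 95.2 × 0.14 = 13.328
Sum = 71.408
71.408 is ≥ 70 and < 73 → C-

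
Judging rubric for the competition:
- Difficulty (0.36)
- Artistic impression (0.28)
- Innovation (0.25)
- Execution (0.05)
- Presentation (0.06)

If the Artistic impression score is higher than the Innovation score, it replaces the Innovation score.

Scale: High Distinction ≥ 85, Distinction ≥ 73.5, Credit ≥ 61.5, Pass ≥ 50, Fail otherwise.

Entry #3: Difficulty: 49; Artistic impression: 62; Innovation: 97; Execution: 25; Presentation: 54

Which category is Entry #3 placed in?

Artistic impression (62) ≤ Innovation (97), so Innovation stays at 97.
Weighted total:
  Difficulty 49 × 0.36 = 17.64
  Artistic impression 62 × 0.28 = 17.36
  Innovation 97 × 0.25 = 24.25
  Execution 25 × 0.05 = 1.25
  Presentation 54 × 0.06 = 3.24
Sum = 63.74
63.74 is ≥ 61.5 and < 73.5 → Credit

Credit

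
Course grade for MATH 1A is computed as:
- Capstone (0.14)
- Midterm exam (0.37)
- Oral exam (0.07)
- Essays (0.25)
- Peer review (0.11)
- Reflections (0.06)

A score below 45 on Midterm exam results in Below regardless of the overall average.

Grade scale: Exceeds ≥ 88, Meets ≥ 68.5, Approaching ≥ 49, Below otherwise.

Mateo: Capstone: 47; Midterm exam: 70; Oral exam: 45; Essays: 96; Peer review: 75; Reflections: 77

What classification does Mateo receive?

Meets

Midterm exam score 70 ≥ 45: minimum met.
Weighted total:
  Capstone 47 × 0.14 = 6.58
  Midterm exam 70 × 0.37 = 25.9
  Oral exam 45 × 0.07 = 3.15
  Essays 96 × 0.25 = 24
  Peer review 75 × 0.11 = 8.25
  Reflections 77 × 0.06 = 4.62
Sum = 72.5
72.5 is ≥ 68.5 and < 88 → Meets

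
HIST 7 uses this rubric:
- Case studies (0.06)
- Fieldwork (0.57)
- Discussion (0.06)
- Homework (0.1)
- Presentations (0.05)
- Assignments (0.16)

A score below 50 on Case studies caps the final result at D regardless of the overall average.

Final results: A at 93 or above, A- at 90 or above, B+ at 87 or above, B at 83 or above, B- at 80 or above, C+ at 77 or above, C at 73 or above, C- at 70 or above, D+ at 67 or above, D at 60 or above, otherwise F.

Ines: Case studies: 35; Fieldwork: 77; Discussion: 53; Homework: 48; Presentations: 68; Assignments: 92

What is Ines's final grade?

D

Case studies score 35 < 50: minimum not met.
Weighted total:
  Case studies 35 × 0.06 = 2.1
  Fieldwork 77 × 0.57 = 43.89
  Discussion 53 × 0.06 = 3.18
  Homework 48 × 0.1 = 4.8
  Presentations 68 × 0.05 = 3.4
  Assignments 92 × 0.16 = 14.72
Sum = 72.09
72.09 would be C-; cap at D applies → D.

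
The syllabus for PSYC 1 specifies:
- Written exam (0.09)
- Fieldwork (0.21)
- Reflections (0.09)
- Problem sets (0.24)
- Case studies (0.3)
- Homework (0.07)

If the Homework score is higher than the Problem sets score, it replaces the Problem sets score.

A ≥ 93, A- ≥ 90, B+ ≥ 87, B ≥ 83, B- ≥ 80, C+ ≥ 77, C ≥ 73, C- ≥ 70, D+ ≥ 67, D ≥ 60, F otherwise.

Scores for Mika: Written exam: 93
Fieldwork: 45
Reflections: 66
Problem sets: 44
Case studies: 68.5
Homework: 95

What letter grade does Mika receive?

Homework (95) > Problem sets (44), so Problem sets counts as 95.
Weighted total:
  Written exam 93 × 0.09 = 8.37
  Fieldwork 45 × 0.21 = 9.45
  Reflections 66 × 0.09 = 5.94
  Problem sets 95 × 0.24 = 22.8
  Case studies 68.5 × 0.3 = 20.55
  Homework 95 × 0.07 = 6.65
Sum = 73.76
73.76 is ≥ 73 and < 77 → C

C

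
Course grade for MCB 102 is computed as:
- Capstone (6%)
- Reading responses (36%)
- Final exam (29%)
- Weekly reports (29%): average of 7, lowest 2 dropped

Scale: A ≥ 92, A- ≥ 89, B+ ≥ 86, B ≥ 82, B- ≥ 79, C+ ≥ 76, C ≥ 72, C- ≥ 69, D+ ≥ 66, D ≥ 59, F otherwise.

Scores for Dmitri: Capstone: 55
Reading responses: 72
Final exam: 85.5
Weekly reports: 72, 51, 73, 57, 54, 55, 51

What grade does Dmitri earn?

Weekly reports: drop 51, 51 → average of remaining 5 = 311/5 = 62.2
Weighted total:
  Capstone 55 × 0.06 = 3.3
  Reading responses 72 × 0.36 = 25.92
  Final exam 85.5 × 0.29 = 24.795
  Weekly reports 62.2 × 0.29 = 18.038
Sum = 72.053
72.053 is ≥ 72 and < 76 → C

C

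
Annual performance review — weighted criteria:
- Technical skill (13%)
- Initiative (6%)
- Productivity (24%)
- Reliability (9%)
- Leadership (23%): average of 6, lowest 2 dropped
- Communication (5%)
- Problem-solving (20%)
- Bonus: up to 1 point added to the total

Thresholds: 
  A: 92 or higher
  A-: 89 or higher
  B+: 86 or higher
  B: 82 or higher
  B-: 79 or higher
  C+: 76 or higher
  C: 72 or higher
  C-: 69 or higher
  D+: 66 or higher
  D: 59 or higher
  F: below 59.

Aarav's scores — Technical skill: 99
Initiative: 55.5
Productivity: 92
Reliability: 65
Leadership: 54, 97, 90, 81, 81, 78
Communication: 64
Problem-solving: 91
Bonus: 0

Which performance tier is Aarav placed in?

B

Leadership: drop 54, 78 → average of remaining 4 = 349/4 = 87.25
Weighted total:
  Technical skill 99 × 0.13 = 12.87
  Initiative 55.5 × 0.06 = 3.33
  Productivity 92 × 0.24 = 22.08
  Reliability 65 × 0.09 = 5.85
  Leadership 87.25 × 0.23 = 20.0675
  Communication 64 × 0.05 = 3.2
  Problem-solving 91 × 0.2 = 18.2
Sum = 85.5975
Bonus: 85.5975 + 0 = 85.5975
85.5975 is ≥ 82 and < 86 → B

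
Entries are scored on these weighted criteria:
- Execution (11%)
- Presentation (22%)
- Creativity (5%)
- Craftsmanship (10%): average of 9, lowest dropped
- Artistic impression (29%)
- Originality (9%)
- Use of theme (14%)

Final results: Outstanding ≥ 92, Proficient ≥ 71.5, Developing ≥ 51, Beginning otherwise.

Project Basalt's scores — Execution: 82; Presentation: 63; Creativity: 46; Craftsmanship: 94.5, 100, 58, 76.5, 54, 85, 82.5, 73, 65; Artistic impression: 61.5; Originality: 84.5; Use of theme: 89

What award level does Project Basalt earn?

Developing

Craftsmanship: drop 54 → average of remaining 8 = 634.5/8 = 79.3125
Weighted total:
  Execution 82 × 0.11 = 9.02
  Presentation 63 × 0.22 = 13.86
  Creativity 46 × 0.05 = 2.3
  Craftsmanship 79.3125 × 0.1 = 7.93125
  Artistic impression 61.5 × 0.29 = 17.835
  Originality 84.5 × 0.09 = 7.605
  Use of theme 89 × 0.14 = 12.46
Sum = 71.01125
71.01125 is ≥ 51 and < 71.5 → Developing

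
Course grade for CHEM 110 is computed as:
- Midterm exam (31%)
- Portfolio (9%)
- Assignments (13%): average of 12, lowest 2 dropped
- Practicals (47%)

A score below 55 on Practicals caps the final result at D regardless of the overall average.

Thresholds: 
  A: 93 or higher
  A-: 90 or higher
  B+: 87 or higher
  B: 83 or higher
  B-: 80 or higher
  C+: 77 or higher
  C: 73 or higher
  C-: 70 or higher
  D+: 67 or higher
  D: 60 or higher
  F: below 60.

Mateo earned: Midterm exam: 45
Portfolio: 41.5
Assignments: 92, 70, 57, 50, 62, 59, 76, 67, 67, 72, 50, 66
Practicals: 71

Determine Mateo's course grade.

F

Assignments: drop 50, 50 → average of remaining 10 = 688/10 = 68.8
Practicals score 71 ≥ 55: minimum met.
Weighted total:
  Midterm exam 45 × 0.31 = 13.95
  Portfolio 41.5 × 0.09 = 3.735
  Assignments 68.8 × 0.13 = 8.944
  Practicals 71 × 0.47 = 33.37
Sum = 59.999
59.999 < 60 → F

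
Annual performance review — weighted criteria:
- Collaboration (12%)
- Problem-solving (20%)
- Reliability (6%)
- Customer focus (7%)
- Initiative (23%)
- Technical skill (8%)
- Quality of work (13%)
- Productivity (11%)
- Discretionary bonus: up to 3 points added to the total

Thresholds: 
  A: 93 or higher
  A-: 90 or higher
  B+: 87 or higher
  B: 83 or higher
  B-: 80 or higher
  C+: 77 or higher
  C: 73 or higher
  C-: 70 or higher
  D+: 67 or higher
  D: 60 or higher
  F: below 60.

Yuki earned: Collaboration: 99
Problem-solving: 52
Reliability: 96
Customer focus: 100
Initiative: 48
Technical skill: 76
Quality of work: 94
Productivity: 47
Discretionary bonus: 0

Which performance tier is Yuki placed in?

D+

Weighted total:
  Collaboration 99 × 0.12 = 11.88
  Problem-solving 52 × 0.2 = 10.4
  Reliability 96 × 0.06 = 5.76
  Customer focus 100 × 0.07 = 7
  Initiative 48 × 0.23 = 11.04
  Technical skill 76 × 0.08 = 6.08
  Quality of work 94 × 0.13 = 12.22
  Productivity 47 × 0.11 = 5.17
Sum = 69.55
Discretionary bonus: 69.55 + 0 = 69.55
69.55 is ≥ 67 and < 70 → D+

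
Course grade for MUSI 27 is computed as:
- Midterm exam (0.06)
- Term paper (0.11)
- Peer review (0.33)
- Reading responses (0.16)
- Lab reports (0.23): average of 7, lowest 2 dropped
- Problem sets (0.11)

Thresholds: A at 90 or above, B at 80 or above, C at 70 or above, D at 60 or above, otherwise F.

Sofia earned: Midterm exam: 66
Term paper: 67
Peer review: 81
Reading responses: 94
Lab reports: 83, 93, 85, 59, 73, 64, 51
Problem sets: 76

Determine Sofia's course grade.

Lab reports: drop 51, 59 → average of remaining 5 = 398/5 = 79.6
Weighted total:
  Midterm exam 66 × 0.06 = 3.96
  Term paper 67 × 0.11 = 7.37
  Peer review 81 × 0.33 = 26.73
  Reading responses 94 × 0.16 = 15.04
  Lab reports 79.6 × 0.23 = 18.308
  Problem sets 76 × 0.11 = 8.36
Sum = 79.768
79.768 is ≥ 70 and < 80 → C

C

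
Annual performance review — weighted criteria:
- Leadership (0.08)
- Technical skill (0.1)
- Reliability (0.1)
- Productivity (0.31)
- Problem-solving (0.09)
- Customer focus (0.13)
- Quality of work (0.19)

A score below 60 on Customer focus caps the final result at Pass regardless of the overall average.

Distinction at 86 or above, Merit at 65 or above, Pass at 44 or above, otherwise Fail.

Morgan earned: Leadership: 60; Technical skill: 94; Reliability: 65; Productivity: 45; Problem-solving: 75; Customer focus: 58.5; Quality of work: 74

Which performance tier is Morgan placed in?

Pass

Customer focus score 58.5 < 60: minimum not met.
Weighted total:
  Leadership 60 × 0.08 = 4.8
  Technical skill 94 × 0.1 = 9.4
  Reliability 65 × 0.1 = 6.5
  Productivity 45 × 0.31 = 13.95
  Problem-solving 75 × 0.09 = 6.75
  Customer focus 58.5 × 0.13 = 7.605
  Quality of work 74 × 0.19 = 14.06
Sum = 63.065
63.065 would be Pass; cap at Pass applies → Pass.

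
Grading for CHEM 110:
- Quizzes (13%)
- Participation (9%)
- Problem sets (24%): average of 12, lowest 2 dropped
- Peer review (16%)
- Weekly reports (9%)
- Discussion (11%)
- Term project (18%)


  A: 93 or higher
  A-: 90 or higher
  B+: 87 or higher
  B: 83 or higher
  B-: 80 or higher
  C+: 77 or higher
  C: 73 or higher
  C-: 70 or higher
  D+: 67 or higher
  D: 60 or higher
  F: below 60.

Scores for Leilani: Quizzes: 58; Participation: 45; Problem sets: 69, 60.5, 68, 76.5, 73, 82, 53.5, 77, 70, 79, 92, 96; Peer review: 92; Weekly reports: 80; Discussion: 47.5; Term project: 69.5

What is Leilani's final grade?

C-

Problem sets: drop 53.5, 60.5 → average of remaining 10 = 782.5/10 = 78.25
Weighted total:
  Quizzes 58 × 0.13 = 7.54
  Participation 45 × 0.09 = 4.05
  Problem sets 78.25 × 0.24 = 18.78
  Peer review 92 × 0.16 = 14.72
  Weekly reports 80 × 0.09 = 7.2
  Discussion 47.5 × 0.11 = 5.225
  Term project 69.5 × 0.18 = 12.51
Sum = 70.025
70.025 is ≥ 70 and < 73 → C-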